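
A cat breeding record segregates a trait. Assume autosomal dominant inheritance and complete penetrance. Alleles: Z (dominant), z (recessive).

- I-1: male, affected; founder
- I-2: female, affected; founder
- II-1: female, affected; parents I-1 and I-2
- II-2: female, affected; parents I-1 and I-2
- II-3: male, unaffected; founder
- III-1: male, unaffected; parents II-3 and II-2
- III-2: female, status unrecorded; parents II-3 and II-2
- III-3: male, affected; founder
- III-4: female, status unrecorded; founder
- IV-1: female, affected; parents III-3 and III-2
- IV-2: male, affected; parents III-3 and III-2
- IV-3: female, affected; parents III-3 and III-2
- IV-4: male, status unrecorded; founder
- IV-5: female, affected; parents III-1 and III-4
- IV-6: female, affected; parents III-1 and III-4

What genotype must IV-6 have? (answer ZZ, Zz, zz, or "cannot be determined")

From phenotype alone, IV-6 is ZZ or Zz.
IV-6 is affected so carries Z and received z from III-1 (zz), so IV-6 is Zz.

Zz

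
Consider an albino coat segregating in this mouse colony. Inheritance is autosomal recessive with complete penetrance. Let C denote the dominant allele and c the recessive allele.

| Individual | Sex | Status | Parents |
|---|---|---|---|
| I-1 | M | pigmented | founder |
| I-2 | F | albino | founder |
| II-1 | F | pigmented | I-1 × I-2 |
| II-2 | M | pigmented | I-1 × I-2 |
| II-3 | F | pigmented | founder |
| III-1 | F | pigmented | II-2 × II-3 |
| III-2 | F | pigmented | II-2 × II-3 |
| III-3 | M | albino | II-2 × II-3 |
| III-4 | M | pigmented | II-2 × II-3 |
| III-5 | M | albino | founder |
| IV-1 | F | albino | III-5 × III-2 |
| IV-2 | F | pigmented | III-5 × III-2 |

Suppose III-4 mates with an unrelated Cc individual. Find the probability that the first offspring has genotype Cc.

1/2

II-2 is pigmented so carries C and received c from I-2 (cc), so II-2 is Cc.
II-3 is pigmented so carries C and passed c to III-3 (cc), so II-3 is Cc.
III-4 is a pigmented offspring of II-2 (Cc) × II-3 (Cc), whose cross gives 1/4 CC : 1/2 Cc : 1/4 cc; conditioning on being pigmented, III-4 is CC with probability 1/3, Cc with probability 2/3.
Summing over parental genotype combinations, P(offspring has genotype Cc) = 1/3·1/2 + 2/3·1/2 = 1/2.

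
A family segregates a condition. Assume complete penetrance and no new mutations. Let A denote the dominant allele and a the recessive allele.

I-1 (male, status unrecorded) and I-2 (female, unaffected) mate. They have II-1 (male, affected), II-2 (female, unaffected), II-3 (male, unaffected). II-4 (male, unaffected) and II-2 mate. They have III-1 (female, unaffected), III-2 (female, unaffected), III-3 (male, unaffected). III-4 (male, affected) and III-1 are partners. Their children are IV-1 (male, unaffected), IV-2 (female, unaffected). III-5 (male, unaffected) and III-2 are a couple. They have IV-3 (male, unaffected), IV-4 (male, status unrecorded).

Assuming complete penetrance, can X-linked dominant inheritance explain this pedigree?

Under X-linked dominant, II-1 (affected, male) cannot arise from I-1 (unrecorded) × I-2 (unaffected).

No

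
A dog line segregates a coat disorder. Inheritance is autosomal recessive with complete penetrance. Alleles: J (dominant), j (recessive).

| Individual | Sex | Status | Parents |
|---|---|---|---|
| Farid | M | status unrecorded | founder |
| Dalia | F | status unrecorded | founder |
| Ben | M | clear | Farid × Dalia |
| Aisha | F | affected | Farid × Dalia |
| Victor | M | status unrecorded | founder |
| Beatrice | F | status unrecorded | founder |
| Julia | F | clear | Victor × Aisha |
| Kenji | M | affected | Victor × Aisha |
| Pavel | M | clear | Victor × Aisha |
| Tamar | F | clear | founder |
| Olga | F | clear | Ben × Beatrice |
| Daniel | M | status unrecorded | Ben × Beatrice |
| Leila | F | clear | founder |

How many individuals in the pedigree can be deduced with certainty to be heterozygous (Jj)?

3

Obligate heterozygotes: Victor passed J to Julia (Jj, whose j came from Aisha) and passed j to Kenji (jj), so Victor is Jj; Julia is clear so carries J and received j from Aisha (jj), so Julia is Jj; Pavel is clear so carries J and received j from Aisha (jj), so Pavel is Jj.
Every other individual is either homozygous by phenotype or has at least one consistent homozygous assignment, so the count is 3.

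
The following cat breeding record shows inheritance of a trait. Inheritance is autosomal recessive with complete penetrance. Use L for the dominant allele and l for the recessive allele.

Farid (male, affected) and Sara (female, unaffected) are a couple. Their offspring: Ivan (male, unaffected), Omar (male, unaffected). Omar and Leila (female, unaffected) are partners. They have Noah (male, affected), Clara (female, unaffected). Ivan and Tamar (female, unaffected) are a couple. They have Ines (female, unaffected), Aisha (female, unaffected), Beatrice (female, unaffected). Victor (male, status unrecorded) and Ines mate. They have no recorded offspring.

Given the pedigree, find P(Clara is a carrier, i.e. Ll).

2/3

Omar is unaffected so carries L and received l from Farid (ll), so Omar is Ll.
Leila is unaffected so carries L and passed l to Noah (ll), so Leila is Ll.
Their cross gives offspring ratios 1/4 LL : 1/2 Ll : 1/4 ll. Conditioning on Clara being unaffected, P(Ll) = 1/2 / 3/4 = 2/3.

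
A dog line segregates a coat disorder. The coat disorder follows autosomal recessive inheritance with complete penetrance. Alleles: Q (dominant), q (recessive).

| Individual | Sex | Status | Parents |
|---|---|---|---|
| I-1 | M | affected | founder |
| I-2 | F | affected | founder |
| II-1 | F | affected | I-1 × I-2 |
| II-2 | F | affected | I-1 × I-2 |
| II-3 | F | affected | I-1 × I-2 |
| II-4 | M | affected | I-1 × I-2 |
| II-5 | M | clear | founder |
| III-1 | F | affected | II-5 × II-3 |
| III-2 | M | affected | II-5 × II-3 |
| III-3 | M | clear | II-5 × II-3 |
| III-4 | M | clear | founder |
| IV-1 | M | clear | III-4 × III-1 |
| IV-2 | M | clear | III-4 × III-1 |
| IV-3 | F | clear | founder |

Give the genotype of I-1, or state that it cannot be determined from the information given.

qq

I-1 is affected, so I-1 is qq.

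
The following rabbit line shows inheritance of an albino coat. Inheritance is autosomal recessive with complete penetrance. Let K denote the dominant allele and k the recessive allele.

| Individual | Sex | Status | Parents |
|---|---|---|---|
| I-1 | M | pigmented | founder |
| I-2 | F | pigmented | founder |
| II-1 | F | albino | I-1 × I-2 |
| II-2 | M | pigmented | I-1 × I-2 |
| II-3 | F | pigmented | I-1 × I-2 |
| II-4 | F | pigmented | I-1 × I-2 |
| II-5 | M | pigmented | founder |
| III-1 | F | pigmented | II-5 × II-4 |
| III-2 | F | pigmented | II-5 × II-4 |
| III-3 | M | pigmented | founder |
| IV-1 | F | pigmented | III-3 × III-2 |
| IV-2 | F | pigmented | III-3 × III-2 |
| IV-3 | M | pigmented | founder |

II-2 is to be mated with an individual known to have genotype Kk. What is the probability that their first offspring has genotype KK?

I-1 is pigmented so carries K and passed k to II-1 (kk), so I-1 is Kk.
I-2 is pigmented so carries K and passed k to II-1 (kk), so I-2 is Kk.
II-2 is a pigmented offspring of I-1 (Kk) × I-2 (Kk), whose cross gives 1/4 KK : 1/2 Kk : 1/4 kk; conditioning on being pigmented, II-2 is KK with probability 1/3, Kk with probability 2/3.
Summing over parental genotype combinations, P(offspring has genotype KK) = 1/3·1/2 + 2/3·1/4 = 1/3.

1/3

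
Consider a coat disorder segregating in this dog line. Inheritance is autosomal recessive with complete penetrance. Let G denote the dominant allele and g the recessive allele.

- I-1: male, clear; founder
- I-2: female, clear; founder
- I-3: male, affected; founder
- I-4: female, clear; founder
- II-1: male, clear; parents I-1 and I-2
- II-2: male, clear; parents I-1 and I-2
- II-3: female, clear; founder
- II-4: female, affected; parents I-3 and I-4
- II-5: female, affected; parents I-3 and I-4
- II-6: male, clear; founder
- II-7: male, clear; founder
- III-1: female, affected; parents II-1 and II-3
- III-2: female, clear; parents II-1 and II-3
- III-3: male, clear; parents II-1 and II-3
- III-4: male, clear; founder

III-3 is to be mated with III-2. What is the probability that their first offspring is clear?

II-1 is clear so carries G and passed g to III-1 (gg), so II-1 is Gg.
II-3 is clear so carries G and passed g to III-1 (gg), so II-3 is Gg.
III-3 is a clear offspring of II-1 (Gg) × II-3 (Gg), whose cross gives 1/4 GG : 1/2 Gg : 1/4 gg; conditioning on being clear, III-3 is GG with probability 1/3, Gg with probability 2/3.
III-2 is a clear offspring of II-1 (Gg) × II-3 (Gg), whose cross gives 1/4 GG : 1/2 Gg : 1/4 gg; conditioning on being clear, III-2 is GG with probability 1/3, Gg with probability 2/3.
Summing over parental genotype combinations, P(offspring is clear) = 1/9·1 + 2/9·1 + 2/9·1 + 4/9·3/4 = 8/9.

8/9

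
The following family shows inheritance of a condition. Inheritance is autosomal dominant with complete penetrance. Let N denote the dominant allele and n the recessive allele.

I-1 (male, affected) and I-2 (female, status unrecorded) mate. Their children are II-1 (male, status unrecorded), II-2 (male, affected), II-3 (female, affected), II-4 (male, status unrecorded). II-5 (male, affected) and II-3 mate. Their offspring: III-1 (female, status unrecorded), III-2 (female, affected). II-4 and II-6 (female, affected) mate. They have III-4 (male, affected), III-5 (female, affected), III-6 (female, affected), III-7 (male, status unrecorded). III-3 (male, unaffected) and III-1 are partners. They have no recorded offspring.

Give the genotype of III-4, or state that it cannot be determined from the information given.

cannot be determined

III-4's phenotype allows NN or Nn, and no parent or child forces a single allele at both positions; consistent genotype assignments exist with III-4 as NN or Nn.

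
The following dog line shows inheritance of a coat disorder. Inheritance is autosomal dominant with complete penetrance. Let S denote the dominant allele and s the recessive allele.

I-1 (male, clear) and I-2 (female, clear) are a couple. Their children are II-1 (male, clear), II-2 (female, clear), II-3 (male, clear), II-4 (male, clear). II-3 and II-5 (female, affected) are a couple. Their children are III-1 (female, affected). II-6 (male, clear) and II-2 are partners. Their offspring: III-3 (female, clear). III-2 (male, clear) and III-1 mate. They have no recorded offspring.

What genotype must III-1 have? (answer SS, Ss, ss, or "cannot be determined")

From phenotype alone, III-1 is SS or Ss.
III-1 is affected so carries S and received s from II-3 (ss), so III-1 is Ss.

Ss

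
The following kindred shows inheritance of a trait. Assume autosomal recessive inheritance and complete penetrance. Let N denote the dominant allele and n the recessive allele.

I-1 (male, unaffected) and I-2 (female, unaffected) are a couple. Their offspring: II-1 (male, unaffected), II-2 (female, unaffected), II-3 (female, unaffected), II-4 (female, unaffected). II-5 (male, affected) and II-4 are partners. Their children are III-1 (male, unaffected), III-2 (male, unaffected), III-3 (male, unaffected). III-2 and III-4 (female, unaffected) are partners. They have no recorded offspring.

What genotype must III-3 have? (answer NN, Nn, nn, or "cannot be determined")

Nn

From phenotype alone, III-3 is NN or Nn.
III-3 is unaffected so carries N and received n from II-5 (nn), so III-3 is Nn.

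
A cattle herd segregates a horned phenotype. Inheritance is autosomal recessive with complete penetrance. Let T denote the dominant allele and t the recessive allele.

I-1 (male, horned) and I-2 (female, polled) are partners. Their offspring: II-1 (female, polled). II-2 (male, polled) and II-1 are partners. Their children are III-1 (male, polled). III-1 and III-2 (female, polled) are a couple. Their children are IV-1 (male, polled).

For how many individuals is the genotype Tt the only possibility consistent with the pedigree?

Obligate heterozygotes: II-1 is polled so carries T and received t from I-1 (tt), so II-1 is Tt.
Every other individual is either homozygous by phenotype or has at least one consistent homozygous assignment, so the count is 1.

1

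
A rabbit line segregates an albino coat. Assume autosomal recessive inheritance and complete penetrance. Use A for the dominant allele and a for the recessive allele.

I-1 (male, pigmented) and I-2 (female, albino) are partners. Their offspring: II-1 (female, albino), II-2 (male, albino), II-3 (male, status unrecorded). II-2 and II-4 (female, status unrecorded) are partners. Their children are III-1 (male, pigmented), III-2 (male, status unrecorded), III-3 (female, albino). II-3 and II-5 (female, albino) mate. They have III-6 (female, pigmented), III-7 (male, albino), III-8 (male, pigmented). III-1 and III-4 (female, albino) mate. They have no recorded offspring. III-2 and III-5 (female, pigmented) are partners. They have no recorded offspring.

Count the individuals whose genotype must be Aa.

Obligate heterozygotes: I-1 is pigmented so carries A and passed a to II-1 (aa), so I-1 is Aa; II-3 passed A to III-6 (Aa, whose a came from II-5) and received a from I-2 (aa), so II-3 is Aa; II-4 passed A to III-1 (Aa, whose a came from II-2) and passed a to III-3 (aa), so II-4 is Aa; III-1 is pigmented so carries A and received a from II-2 (aa), so III-1 is Aa; III-6 is pigmented so carries A and received a from II-5 (aa), so III-6 is Aa; III-8 is pigmented so carries A and received a from II-5 (aa), so III-8 is Aa.
Every other individual is either homozygous by phenotype or has at least one consistent homozygous assignment, so the count is 6.

6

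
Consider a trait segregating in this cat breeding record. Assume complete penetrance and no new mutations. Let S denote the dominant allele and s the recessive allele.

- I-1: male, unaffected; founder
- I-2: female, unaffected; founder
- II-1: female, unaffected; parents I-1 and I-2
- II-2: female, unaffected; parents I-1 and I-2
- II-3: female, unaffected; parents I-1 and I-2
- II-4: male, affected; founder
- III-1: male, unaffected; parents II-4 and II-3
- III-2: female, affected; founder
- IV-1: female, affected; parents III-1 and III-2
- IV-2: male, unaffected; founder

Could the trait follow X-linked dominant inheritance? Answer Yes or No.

A consistent assignment under X-linked dominant exists: I-1 X^s Y, I-2 X^s X^s, II-1 X^s X^s, II-2 X^s X^s, II-3 X^s X^s, II-4 X^S Y, III-1 X^s Y, III-2 X^S X^S, IV-1 X^S X^s, IV-2 X^s Y.
In this assignment every recorded phenotype matches its genotype and every non-founder's genotype is obtainable from its parents' genotypes, so the pedigree is consistent.

Yes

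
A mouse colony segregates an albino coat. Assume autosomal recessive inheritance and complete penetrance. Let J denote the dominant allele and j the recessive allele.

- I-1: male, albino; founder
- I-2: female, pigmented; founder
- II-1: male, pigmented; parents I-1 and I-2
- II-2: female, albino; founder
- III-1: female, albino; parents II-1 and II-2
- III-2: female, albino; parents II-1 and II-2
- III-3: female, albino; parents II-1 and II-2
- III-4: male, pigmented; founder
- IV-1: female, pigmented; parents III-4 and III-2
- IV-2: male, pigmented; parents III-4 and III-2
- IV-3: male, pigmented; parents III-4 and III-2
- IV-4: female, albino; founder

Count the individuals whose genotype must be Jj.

4

Obligate heterozygotes: II-1 is pigmented so carries J and received j from I-1 (jj), so II-1 is Jj; IV-1 is pigmented so carries J and received j from III-2 (jj), so IV-1 is Jj; IV-2 is pigmented so carries J and received j from III-2 (jj), so IV-2 is Jj; IV-3 is pigmented so carries J and received j from III-2 (jj), so IV-3 is Jj.
Every other individual is either homozygous by phenotype or has at least one consistent homozygous assignment, so the count is 4.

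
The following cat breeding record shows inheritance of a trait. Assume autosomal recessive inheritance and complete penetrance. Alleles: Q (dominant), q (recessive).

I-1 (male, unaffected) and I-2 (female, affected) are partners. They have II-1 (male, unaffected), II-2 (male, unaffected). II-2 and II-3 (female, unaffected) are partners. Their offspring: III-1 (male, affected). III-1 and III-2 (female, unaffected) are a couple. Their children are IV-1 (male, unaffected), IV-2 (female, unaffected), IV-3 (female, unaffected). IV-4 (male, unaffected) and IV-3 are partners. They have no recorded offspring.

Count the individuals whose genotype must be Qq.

Obligate heterozygotes: II-1 is unaffected so carries Q and received q from I-2 (qq), so II-1 is Qq; II-2 is unaffected so carries Q and received q from I-2 (qq), so II-2 is Qq; II-3 is unaffected so carries Q and passed q to III-1 (qq), so II-3 is Qq; IV-1 is unaffected so carries Q and received q from III-1 (qq), so IV-1 is Qq; IV-2 is unaffected so carries Q and received q from III-1 (qq), so IV-2 is Qq; IV-3 is unaffected so carries Q and received q from III-1 (qq), so IV-3 is Qq.
Every other individual is either homozygous by phenotype or has at least one consistent homozygous assignment, so the count is 6.

6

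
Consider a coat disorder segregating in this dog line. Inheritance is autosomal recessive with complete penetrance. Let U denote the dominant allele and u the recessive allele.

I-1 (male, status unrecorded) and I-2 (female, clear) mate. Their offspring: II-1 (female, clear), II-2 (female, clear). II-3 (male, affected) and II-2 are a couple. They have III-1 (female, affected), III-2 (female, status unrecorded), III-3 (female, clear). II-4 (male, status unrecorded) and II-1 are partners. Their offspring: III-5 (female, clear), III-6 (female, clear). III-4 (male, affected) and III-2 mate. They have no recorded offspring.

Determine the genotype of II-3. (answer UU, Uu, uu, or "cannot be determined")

II-3 is affected, so II-3 is uu.

uu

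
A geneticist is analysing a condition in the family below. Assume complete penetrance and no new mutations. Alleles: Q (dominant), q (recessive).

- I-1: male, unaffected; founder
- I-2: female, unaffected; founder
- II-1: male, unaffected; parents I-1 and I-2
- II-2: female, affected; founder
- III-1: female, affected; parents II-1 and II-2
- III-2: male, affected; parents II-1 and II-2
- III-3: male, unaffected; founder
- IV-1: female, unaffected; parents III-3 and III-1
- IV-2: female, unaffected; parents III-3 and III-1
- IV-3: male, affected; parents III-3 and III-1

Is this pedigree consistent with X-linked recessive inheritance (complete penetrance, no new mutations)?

Under X-linked recessive, III-1 (affected, female) cannot arise from II-1 (unaffected) × II-2 (affected).

No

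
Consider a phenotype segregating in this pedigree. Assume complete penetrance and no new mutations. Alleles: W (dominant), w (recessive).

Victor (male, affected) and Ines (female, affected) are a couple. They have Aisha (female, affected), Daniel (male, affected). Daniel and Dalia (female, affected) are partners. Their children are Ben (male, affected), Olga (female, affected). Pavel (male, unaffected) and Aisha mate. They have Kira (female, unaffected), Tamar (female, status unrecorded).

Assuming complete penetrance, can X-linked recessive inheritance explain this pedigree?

Yes

A consistent assignment under X-linked recessive exists: Victor X^w Y, Ines X^w X^w, Aisha X^w X^w, Daniel X^w Y, Dalia X^w X^w, Pavel X^W Y, Ben X^w Y, Olga X^w X^w, Kira X^W X^w, Tamar X^W X^w.
In this assignment every recorded phenotype matches its genotype and every non-founder's genotype is obtainable from its parents' genotypes, so the pedigree is consistent.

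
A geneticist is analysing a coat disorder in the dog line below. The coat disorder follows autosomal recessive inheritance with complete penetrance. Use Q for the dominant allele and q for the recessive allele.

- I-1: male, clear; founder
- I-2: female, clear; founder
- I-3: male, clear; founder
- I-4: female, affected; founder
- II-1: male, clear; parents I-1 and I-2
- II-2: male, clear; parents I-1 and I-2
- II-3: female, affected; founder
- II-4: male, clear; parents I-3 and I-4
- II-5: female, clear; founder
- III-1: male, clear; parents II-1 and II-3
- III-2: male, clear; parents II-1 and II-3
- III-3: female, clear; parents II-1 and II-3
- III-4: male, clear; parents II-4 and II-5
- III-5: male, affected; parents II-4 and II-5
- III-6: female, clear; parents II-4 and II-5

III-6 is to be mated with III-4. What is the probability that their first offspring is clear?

II-4 is clear so carries Q and received q from I-4 (qq), so II-4 is Qq.
II-5 is clear so carries Q and passed q to III-5 (qq), so II-5 is Qq.
III-6 is a clear offspring of II-4 (Qq) × II-5 (Qq), whose cross gives 1/4 QQ : 1/2 Qq : 1/4 qq; conditioning on being clear, III-6 is QQ with probability 1/3, Qq with probability 2/3.
III-4 is a clear offspring of II-4 (Qq) × II-5 (Qq), whose cross gives 1/4 QQ : 1/2 Qq : 1/4 qq; conditioning on being clear, III-4 is QQ with probability 1/3, Qq with probability 2/3.
Summing over parental genotype combinations, P(offspring is clear) = 1/9·1 + 2/9·1 + 2/9·1 + 4/9·3/4 = 8/9.

8/9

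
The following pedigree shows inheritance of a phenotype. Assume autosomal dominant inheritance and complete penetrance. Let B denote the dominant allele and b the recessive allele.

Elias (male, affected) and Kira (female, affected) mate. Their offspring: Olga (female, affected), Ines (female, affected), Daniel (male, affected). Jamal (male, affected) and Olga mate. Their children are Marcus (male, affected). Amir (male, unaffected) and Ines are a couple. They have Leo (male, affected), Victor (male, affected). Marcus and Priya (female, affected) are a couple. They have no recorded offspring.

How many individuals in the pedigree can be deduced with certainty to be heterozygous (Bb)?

2

Obligate heterozygotes: Leo is affected so carries B and received b from Amir (bb), so Leo is Bb; Victor is affected so carries B and received b from Amir (bb), so Victor is Bb.
Every other individual is either homozygous by phenotype or has at least one consistent homozygous assignment, so the count is 2.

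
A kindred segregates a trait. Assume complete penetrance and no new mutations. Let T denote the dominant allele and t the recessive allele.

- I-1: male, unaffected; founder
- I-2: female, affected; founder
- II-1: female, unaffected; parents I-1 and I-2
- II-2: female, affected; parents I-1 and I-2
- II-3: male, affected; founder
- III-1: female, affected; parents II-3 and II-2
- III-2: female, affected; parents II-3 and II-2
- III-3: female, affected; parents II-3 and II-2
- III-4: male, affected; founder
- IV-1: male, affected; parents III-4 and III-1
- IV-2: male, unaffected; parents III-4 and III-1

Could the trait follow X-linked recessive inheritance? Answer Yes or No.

No

Under X-linked recessive, II-2 (affected, female) cannot arise from I-1 (unaffected) × I-2 (affected).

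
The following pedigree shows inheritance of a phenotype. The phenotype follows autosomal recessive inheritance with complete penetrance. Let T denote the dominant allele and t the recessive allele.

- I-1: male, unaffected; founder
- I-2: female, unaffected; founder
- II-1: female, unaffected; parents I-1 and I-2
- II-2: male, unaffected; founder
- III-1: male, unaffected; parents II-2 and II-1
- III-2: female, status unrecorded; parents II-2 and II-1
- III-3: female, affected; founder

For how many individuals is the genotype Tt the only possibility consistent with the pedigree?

0

No individual's genotype is forced to Tt by the pedigree, so the count is 0.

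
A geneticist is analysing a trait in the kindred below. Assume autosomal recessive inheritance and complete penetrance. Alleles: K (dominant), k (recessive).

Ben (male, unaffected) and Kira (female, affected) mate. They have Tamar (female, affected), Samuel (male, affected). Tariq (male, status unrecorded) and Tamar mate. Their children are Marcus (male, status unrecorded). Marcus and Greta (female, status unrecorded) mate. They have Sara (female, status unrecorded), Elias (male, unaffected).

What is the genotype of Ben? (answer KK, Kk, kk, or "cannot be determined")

Kk

From phenotype alone, Ben is KK or Kk.
Ben is unaffected so carries K and passed k to Tamar (kk), so Ben is Kk.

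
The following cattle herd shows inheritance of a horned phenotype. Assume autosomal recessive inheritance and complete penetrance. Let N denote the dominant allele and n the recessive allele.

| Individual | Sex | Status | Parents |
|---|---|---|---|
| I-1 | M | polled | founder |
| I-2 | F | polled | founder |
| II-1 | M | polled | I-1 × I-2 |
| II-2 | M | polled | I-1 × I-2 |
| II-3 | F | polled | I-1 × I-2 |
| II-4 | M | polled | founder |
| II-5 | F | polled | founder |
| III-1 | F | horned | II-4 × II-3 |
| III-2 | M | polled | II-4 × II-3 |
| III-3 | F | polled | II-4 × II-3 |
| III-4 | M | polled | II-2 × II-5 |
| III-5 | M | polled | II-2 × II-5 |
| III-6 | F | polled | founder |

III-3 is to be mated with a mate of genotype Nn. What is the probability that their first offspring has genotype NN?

II-4 is polled so carries N and passed n to III-1 (nn), so II-4 is Nn.
II-3 is polled so carries N and passed n to III-1 (nn), so II-3 is Nn.
III-3 is a polled offspring of II-4 (Nn) × II-3 (Nn), whose cross gives 1/4 NN : 1/2 Nn : 1/4 nn; conditioning on being polled, III-3 is NN with probability 1/3, Nn with probability 2/3.
Summing over parental genotype combinations, P(offspring has genotype NN) = 1/3·1/2 + 2/3·1/4 = 1/3.

1/3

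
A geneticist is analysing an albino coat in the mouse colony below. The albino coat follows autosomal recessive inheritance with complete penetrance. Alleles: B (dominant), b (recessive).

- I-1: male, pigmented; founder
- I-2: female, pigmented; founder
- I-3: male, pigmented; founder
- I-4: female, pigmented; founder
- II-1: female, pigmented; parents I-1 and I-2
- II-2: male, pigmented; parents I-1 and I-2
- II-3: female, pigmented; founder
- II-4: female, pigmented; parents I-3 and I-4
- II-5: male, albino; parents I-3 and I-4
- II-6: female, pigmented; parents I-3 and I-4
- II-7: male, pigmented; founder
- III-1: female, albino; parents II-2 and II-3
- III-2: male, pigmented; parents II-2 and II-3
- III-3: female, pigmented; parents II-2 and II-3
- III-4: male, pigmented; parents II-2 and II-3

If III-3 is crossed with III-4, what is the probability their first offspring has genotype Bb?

4/9

II-2 is pigmented so carries B and passed b to III-1 (bb), so II-2 is Bb.
II-3 is pigmented so carries B and passed b to III-1 (bb), so II-3 is Bb.
III-3 is a pigmented offspring of II-2 (Bb) × II-3 (Bb), whose cross gives 1/4 BB : 1/2 Bb : 1/4 bb; conditioning on being pigmented, III-3 is BB with probability 1/3, Bb with probability 2/3.
III-4 is a pigmented offspring of II-2 (Bb) × II-3 (Bb), whose cross gives 1/4 BB : 1/2 Bb : 1/4 bb; conditioning on being pigmented, III-4 is BB with probability 1/3, Bb with probability 2/3.
Summing over parental genotype combinations, P(offspring has genotype Bb) = 2/9·1/2 + 2/9·1/2 + 4/9·1/2 = 4/9.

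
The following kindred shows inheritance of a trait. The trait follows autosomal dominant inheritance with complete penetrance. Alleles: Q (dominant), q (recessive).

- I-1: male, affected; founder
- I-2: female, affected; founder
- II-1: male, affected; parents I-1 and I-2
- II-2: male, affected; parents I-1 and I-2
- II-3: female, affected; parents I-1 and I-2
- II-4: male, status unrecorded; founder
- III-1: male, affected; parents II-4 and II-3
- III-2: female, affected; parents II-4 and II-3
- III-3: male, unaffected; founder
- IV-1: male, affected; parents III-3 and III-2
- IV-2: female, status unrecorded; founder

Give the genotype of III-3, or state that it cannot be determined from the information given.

qq

III-3 is unaffected, so III-3 is qq.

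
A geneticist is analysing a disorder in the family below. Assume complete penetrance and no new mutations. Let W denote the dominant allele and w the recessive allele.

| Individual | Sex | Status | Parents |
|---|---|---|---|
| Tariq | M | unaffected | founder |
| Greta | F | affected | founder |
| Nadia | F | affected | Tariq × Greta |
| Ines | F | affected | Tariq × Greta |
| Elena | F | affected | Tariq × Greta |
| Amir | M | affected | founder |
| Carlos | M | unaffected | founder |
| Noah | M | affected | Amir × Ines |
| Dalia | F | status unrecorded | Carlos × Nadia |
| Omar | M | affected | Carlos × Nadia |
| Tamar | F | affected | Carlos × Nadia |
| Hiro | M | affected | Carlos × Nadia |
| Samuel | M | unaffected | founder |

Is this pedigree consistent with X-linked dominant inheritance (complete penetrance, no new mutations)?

Yes

A consistent assignment under X-linked dominant exists: Tariq X^w Y, Greta X^W X^W, Nadia X^W X^w, Ines X^W X^w, Elena X^W X^w, Amir X^W Y, Carlos X^w Y, Noah X^W Y, Dalia X^W X^w, Omar X^W Y, Tamar X^W X^w, Hiro X^W Y, Samuel X^w Y.
In this assignment every recorded phenotype matches its genotype and every non-founder's genotype is obtainable from its parents' genotypes, so the pedigree is consistent.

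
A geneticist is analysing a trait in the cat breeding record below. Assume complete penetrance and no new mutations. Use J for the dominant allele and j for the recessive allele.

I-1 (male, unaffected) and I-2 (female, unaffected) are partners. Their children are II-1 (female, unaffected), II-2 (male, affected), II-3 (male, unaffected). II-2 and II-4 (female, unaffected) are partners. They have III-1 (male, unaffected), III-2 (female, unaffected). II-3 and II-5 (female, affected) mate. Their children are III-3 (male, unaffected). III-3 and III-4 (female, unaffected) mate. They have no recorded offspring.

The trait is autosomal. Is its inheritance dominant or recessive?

recessive

I-1 and I-2 are both unaffected yet have an affected child II-2. Under dominance, an affected child requires at least one affected parent, so the trait cannot be dominant.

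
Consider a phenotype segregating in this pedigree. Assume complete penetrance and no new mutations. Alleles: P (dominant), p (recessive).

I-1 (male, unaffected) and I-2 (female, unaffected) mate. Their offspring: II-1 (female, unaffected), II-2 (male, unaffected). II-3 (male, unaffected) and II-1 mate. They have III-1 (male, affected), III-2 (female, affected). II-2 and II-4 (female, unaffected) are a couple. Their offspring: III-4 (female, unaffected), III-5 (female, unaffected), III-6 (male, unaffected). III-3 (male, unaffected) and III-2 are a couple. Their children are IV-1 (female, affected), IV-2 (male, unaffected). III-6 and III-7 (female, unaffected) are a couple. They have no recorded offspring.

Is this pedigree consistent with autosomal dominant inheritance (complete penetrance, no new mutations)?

Under autosomal dominant, III-1 (affected, male) cannot arise from II-3 (unaffected) × II-1 (unaffected).

No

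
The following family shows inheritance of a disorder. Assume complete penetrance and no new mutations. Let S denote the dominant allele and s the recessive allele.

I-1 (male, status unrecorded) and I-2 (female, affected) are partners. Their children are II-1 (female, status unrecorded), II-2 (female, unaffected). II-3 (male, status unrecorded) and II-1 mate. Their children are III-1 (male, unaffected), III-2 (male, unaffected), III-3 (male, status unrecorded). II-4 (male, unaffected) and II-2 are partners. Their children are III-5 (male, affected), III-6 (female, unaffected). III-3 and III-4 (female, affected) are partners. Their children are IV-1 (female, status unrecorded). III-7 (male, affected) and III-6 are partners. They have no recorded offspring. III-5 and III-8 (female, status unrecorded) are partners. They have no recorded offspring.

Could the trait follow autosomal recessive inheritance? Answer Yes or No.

A consistent assignment under autosomal recessive exists: I-1 SS, I-2 ss, II-1 Ss, II-2 Ss, II-3 SS, II-4 Ss, III-1 SS, III-2 SS, III-3 SS, III-4 ss, III-5 ss, III-6 SS, III-7 ss, III-8 SS, IV-1 Ss.
In this assignment every recorded phenotype matches its genotype and every non-founder's genotype is obtainable from its parents' genotypes, so the pedigree is consistent.

Yes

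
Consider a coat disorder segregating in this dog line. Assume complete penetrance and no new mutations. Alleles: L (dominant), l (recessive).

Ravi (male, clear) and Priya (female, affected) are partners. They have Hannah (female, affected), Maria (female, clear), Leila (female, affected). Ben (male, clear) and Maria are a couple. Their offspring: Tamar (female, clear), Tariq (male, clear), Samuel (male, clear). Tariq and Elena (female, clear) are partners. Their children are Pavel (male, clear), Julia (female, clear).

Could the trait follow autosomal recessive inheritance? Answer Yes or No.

A consistent assignment under autosomal recessive exists: Ravi Ll, Priya ll, Hannah ll, Maria Ll, Leila ll, Ben LL, Tamar LL, Tariq LL, Samuel LL, Elena LL, Pavel LL, Julia LL.
In this assignment every recorded phenotype matches its genotype and every non-founder's genotype is obtainable from its parents' genotypes, so the pedigree is consistent.

Yes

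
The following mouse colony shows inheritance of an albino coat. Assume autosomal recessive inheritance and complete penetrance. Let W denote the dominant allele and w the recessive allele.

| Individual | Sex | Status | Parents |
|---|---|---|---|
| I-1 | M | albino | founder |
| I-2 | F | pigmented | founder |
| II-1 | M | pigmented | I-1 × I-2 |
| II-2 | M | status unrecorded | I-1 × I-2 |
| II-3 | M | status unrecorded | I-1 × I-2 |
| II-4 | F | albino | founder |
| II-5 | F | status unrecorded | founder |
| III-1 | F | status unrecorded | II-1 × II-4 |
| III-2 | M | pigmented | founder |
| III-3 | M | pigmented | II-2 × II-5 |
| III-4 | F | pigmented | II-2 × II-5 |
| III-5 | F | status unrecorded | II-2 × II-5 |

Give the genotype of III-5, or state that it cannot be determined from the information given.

III-5's phenotype is unrecorded, and no parent or child forces a single allele at both positions; consistent genotype assignments exist with III-5 as WW or Ww or ww.

cannot be determined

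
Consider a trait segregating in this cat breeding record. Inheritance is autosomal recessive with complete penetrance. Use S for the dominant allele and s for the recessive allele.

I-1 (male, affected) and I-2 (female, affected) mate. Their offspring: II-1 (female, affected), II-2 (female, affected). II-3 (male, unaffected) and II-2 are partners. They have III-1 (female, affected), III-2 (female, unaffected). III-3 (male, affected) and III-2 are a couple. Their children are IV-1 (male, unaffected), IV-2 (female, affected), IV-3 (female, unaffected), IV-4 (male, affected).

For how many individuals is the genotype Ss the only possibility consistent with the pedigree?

4

Obligate heterozygotes: II-3 is unaffected so carries S and passed s to III-1 (ss), so II-3 is Ss; III-2 is unaffected so carries S and received s from II-2 (ss), so III-2 is Ss; IV-1 is unaffected so carries S and received s from III-3 (ss), so IV-1 is Ss; IV-3 is unaffected so carries S and received s from III-3 (ss), so IV-3 is Ss.
Every other individual is either homozygous by phenotype or has at least one consistent homozygous assignment, so the count is 4.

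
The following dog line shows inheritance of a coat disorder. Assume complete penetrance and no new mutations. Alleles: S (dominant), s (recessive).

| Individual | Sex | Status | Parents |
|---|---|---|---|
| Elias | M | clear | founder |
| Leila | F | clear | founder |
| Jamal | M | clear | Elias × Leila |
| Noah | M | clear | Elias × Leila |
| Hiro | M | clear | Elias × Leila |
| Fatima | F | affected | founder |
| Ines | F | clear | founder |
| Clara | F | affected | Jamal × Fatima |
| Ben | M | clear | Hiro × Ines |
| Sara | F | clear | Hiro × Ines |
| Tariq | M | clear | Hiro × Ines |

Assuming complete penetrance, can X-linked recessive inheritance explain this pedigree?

Under X-linked recessive, Clara (affected, female) cannot arise from Jamal (clear) × Fatima (affected).

No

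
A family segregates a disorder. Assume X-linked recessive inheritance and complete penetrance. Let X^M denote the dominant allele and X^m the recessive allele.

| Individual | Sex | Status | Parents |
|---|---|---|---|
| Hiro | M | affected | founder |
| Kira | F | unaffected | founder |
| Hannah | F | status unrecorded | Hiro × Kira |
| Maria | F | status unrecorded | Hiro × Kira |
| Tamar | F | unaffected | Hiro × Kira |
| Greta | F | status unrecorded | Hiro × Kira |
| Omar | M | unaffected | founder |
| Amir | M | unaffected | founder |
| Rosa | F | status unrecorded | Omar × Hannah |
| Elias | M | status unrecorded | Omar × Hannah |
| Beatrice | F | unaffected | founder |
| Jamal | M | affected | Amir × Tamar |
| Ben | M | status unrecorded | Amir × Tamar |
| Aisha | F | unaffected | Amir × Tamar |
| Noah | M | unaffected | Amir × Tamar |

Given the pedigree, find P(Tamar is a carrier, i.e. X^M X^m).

Tamar is unaffected so carries M and received m from Hiro (X^m Y), so Tamar is X^M X^m, giving P(X^M X^m) = 1.

1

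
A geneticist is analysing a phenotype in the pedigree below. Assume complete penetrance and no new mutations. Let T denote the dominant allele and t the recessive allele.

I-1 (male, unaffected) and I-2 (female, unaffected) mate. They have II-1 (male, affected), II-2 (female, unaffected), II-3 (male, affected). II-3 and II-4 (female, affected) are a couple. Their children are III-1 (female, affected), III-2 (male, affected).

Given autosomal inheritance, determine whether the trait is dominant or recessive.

I-1 and I-2 are both unaffected yet have an affected child II-1. Under dominance, an affected child requires at least one affected parent, so the trait cannot be dominant.

recessive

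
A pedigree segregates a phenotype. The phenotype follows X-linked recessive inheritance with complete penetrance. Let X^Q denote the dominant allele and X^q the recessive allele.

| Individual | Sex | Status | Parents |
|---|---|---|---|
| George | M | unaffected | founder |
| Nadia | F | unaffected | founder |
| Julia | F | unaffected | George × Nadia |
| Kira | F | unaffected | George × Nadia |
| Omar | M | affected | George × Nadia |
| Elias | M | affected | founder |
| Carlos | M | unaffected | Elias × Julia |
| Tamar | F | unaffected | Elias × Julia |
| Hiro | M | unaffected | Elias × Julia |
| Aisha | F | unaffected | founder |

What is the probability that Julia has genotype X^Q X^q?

1/9

George is unaffected, so George is X^Q Y.
Nadia is unaffected so carries Q and passed q to Omar (X^q Y), so Nadia is X^Q X^q.
Their cross gives offspring ratios 1/2 X^Q X^Q : 1/2 X^Q X^q. Conditioning on Julia being unaffected, P(X^Q X^q) = 1/2 / 1 = 1/2 before taking Julia's own offspring into account.
Elias is affected, so Elias is X^q Y.
Now use Julia's offspring. Probability of each recorded status — unaffected son Carlos: 1/2 if Julia is X^Q X^q, 1 if X^Q X^Q; unaffected daughter Tamar: 1/2 if Julia is X^Q X^q, 1 if X^Q X^Q; unaffected son Hiro: 1/2 if Julia is X^Q X^q, 1 if X^Q X^Q.
Bayes: P(X^Q X^q) = 1/2·1/8 / (1/2·1/8 + 1/2·1) = 1/9.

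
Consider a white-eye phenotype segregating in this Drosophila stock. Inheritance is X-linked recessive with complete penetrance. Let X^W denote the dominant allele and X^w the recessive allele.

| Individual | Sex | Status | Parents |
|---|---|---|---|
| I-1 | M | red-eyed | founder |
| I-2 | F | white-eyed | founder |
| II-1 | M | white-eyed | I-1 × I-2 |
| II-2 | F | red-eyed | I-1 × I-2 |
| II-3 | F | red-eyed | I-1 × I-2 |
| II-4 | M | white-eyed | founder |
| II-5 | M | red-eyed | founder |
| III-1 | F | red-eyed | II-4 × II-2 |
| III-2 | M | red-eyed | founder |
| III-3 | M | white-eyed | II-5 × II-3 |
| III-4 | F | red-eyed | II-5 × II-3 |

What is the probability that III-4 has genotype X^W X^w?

1/2

II-5 is red-eyed, so II-5 is X^W Y.
II-3 is red-eyed so carries W and received w from I-2 (X^w X^w), so II-3 is X^W X^w.
Their cross gives offspring ratios 1/2 X^W X^W : 1/2 X^W X^w. Conditioning on III-4 being red-eyed, P(X^W X^w) = 1/2 / 1 = 1/2.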